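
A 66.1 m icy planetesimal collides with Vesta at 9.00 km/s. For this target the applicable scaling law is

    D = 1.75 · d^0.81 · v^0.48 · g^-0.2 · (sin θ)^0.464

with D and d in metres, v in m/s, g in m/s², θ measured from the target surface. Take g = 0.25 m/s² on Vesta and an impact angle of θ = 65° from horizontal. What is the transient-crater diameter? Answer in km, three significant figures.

D ≈ 5.20 km

In SI units: v = 9000 m/s.
d^0.81 = 66.1^0.81 = 29.81
v^0.48 = 9000^0.48 = 79.07
g^-0.2 = 0.25^-0.2 = 1.320
(sin 65°)^0.464 = 0.9063^0.464 = 0.9554
D = 1.75 × 29.81 × 79.07 × 1.320 × 0.9554 = 5202 m
   = 5.202 km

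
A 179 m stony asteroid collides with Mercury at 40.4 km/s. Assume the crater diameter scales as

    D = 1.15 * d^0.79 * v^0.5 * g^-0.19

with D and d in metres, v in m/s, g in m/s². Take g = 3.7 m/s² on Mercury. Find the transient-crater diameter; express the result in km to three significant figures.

D ≈ 10.9 km

In SI units: v = 40400 m/s.
d^0.79 = 179^0.79 = 60.22
v^0.5 = 40400^0.5 = 201.0
g^-0.19 = 3.7^-0.19 = 0.7799
D = 1.15 × 60.22 × 201.0 × 0.7799 = 10856 m
   = 10.86 km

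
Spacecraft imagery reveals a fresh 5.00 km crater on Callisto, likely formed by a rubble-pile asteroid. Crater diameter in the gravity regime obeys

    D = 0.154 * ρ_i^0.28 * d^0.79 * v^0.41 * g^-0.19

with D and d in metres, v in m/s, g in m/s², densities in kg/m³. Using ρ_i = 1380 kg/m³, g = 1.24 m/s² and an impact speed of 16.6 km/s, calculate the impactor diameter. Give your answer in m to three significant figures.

Rearranging for d: d = [D / (0.154 · 1380^0.28 · 16600^0.41 · 1.24^-0.19)]^(1/0.79).
D = 5000 m.
1380^0.28 = 7.571
16600^0.41 = 53.73
1.24^-0.19 = 0.9600
Denominator = 0.154 × 7.571 × 53.73 × 0.9600 = 60.14
D / 60.14 = 5000 / 60.14 = 83.14
d = 83.14^(1/0.79) = 83.14^1.2658 = 269.2 m

d ≈ 269 m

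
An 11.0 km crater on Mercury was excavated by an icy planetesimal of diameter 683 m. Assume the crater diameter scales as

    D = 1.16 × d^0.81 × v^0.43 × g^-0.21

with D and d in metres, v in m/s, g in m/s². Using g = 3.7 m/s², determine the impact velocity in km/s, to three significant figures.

v ≈ 15.4 km/s

Rearranging for v: v = [D / (1.16 · 683^0.81 · 3.7^-0.21)]^(1/0.43).
D = 11000 m.
683^0.81 = 197.6
3.7^-0.21 = 0.7598
Denominator = 1.16 × 197.6 × 0.7598 = 174.2
D / 174.2 = 11000 / 174.2 = 63.15
v = 63.15^(1/0.43) = 63.15^2.3256 = 15380 m/s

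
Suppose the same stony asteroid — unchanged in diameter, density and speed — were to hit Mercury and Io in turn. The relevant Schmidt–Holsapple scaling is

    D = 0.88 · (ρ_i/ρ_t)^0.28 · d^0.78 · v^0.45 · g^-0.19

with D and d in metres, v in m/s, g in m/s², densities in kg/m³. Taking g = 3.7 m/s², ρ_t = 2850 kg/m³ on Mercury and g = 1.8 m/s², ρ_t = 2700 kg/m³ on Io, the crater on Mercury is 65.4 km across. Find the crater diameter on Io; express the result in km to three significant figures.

D ≈ 76.1 km

The impactor-only factors (d, v, ρ_i) cancel in the ratio, leaving D_Io/D_Mercury = (g_Io/g_Mercury)^-0.19 · (ρ_t,Mercury/ρ_t,Io)^0.28.
(1.8/3.7)^-0.19 = 0.4865^-0.19 = 1.147
(2850/2700)^0.28 = 1.056^0.28 = 1.015
Ratio = 1.147 × 1.015 = 1.164
D_Io = 1.164 × 65.4 km = 76.1 km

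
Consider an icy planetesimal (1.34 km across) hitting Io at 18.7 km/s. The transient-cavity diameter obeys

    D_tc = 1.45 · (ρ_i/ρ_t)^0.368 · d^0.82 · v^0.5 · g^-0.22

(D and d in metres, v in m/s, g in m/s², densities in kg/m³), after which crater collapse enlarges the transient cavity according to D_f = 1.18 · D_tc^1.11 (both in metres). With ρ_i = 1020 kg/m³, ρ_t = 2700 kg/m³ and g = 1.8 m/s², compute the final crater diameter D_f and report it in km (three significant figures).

In SI: d = 1340 m, v = 18700 m/s.
(ρ_i/ρ_t)^0.368 = (1020/2700)^0.368 = 0.6989
d^0.82 = 1340^0.82 = 366.6
v^0.5 = 18700^0.5 = 136.7
g^-0.22 = 1.8^-0.22 = 0.8787
D_tc = 1.45 × 0.6989 × 366.6 × 136.7 × 0.8787 = 44630 m
D_f = 1.18 × (44630)^1.11 = 1.710 × 10^5 m
     = 171.0 km

D_f ≈ 171 km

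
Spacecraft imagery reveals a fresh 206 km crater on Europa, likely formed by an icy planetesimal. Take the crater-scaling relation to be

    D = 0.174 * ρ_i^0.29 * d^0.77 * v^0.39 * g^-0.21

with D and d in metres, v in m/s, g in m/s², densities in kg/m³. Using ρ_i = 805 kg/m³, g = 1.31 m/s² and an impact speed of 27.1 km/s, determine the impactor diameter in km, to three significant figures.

d ≈ 38.0 km

Rearranging for d: d = [D / (0.174 · 805^0.29 · 27100^0.39 · 1.31^-0.21)]^(1/0.77).
D = 206000 m.
805^0.29 = 6.961
27100^0.39 = 53.56
1.31^-0.21 = 0.9449
Denominator = 0.174 × 6.961 × 53.56 × 0.9449 = 61.30
D / 61.30 = 206000 / 61.30 = 3361
d = 3361^(1/0.77) = 3361^1.2987 = 38004 m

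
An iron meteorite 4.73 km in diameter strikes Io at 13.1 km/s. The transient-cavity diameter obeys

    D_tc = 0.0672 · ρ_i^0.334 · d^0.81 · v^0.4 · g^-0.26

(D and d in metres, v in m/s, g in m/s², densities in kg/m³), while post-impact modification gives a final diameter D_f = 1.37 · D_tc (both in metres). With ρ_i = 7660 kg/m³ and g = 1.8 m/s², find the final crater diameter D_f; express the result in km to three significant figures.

D_f ≈ 65.9 km

In SI: d = 4730 m, v = 13100 m/s.
ρ_i^0.334 = 7660^0.334 = 19.83
d^0.81 = 4730^0.81 = 947.6
v^0.4 = 13100^0.4 = 44.35
g^-0.26 = 1.8^-0.26 = 0.8583
D_tc = 0.0672 × 19.83 × 947.6 × 44.35 × 0.8583 = 48070 m
D_f = 1.37 × 48070 = 65856 m
     = 65.86 km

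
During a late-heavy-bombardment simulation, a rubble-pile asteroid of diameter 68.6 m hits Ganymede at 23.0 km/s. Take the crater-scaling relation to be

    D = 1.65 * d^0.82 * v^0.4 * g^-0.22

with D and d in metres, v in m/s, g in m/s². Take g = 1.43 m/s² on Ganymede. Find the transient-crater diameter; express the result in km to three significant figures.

In SI units: v = 23000 m/s.
d^0.82 = 68.6^0.82 = 32.05
v^0.4 = 23000^0.4 = 55.55
g^-0.22 = 1.43^-0.22 = 0.9243
D = 1.65 × 32.05 × 55.55 × 0.9243 = 2715 m
   = 2.715 km

D ≈ 2.72 km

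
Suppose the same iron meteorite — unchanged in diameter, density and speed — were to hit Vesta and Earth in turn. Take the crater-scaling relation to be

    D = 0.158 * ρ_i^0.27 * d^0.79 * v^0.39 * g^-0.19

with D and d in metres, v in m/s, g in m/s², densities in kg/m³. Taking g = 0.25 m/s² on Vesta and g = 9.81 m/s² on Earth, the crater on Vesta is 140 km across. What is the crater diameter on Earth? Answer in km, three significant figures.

All impactor-dependent factors cancel in the ratio, leaving D_Earth/D_Vesta = (g_Earth/g_Vesta)^-0.19.
(9.81/0.25)^-0.19 = 39.24^-0.19 = 0.4980
D_Earth = 0.4980 × 140 km = 69.7 km

D ≈ 69.7 km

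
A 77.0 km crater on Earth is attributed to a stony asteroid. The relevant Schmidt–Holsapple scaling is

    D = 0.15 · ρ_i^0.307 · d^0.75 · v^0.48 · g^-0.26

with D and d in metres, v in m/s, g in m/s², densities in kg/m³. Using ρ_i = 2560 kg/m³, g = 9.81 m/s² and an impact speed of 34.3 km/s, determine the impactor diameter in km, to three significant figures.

Rearranging for d: d = [D / (0.15 · 2560^0.307 · 34300^0.48 · 9.81^-0.26)]^(1/0.75).
D = 77000 m.
2560^0.307 = 11.13
34300^0.48 = 150.3
9.81^-0.26 = 0.5523
Denominator = 0.15 × 11.13 × 150.3 × 0.5523 = 138.6
D / 138.6 = 77000 / 138.6 = 555.6
d = 555.6^(1/0.75) = 555.6^1.3333 = 4567 m

d ≈ 4.57 km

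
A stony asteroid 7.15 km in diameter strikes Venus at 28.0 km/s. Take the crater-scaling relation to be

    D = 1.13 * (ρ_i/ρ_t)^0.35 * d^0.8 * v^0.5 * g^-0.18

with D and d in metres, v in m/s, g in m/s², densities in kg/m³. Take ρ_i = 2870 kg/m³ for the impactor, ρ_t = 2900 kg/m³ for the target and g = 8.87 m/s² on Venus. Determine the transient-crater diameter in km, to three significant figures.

In SI units: d = 7150 m, v = 28000 m/s.
(ρ_i/ρ_t)^0.35 = (2870/2900)^0.35 = 0.9964
d^0.8 = 7150^0.8 = 1212
v^0.5 = 28000^0.5 = 167.3
g^-0.18 = 8.87^-0.18 = 0.6751
D = 1.13 × 0.9964 × 1212 × 167.3 × 0.6751 = 1.541 × 10^5 m
   = 154.1 km

D ≈ 154 km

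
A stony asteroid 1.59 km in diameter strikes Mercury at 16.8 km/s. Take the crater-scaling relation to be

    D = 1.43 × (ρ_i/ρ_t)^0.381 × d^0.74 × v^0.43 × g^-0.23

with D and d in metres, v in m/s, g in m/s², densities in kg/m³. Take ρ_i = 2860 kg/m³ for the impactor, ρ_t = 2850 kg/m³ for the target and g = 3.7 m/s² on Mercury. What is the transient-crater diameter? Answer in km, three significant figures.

D ≈ 16.3 km

In SI units: d = 1590 m, v = 16800 m/s.
(ρ_i/ρ_t)^0.381 = (2860/2850)^0.381 = 1.001
d^0.74 = 1590^0.74 = 233.9
v^0.43 = 16800^0.43 = 65.60
g^-0.23 = 3.7^-0.23 = 0.7401
D = 1.43 × 1.001 × 233.9 × 65.60 × 0.7401 = 16255 m
   = 16.26 km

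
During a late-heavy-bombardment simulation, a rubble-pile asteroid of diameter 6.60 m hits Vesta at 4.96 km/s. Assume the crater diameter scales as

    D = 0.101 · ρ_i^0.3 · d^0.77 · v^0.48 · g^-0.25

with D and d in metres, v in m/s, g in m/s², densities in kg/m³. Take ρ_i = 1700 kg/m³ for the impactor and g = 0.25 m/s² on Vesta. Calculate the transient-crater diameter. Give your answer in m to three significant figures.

D ≈ 338 m

In SI units: v = 4960 m/s.
ρ_i^0.3 = 1700^0.3 = 9.314
d^0.77 = 6.6^0.77 = 4.276
v^0.48 = 4960^0.48 = 59.41
g^-0.25 = 0.25^-0.25 = 1.414
D = 0.101 × 9.314 × 4.276 × 59.41 × 1.414 = 337.9 m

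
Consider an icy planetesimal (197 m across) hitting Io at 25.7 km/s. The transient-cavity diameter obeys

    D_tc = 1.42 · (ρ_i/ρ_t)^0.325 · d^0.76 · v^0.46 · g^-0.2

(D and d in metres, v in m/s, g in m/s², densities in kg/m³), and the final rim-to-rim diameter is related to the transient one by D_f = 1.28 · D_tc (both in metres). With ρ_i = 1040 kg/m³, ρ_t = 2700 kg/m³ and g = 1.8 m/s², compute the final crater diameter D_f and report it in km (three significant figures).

v = 25700 m/s.
(ρ_i/ρ_t)^0.325 = (1040/2700)^0.325 = 0.7334
d^0.76 = 197^0.76 = 55.44
v^0.46 = 25700^0.46 = 106.8
g^-0.2 = 1.8^-0.2 = 0.8891
D_tc = 1.42 × 0.7334 × 55.44 × 106.8 × 0.8891 = 5482 m
D_f = 1.28 × 5482 = 7017 m
     = 7.017 km

D_f ≈ 7.02 km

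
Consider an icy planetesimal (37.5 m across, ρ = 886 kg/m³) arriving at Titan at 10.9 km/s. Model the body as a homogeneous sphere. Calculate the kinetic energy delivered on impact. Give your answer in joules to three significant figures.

v = 10900 m/s.
Mass m = (π/6) ρ d³ = (π/6) × 886 × (37.5)³ = 2.446 × 10^7 kg
E = ½ m v² = 0.5 × 2.446 × 10^7 × (10900)² = 1.453 × 10^15 J

E ≈ 1.45 × 10^15 J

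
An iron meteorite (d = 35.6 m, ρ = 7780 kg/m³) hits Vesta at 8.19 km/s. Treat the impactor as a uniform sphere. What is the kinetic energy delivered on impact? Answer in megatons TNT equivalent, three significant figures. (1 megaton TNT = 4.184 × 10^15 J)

v = 8190 m/s.
Mass m = (π/6) ρ d³ = (π/6) × 7780 × (35.6)³ = 1.838 × 10^8 kg
E = ½ m v² = 0.5 × 1.838 × 10^8 × (8190)² = 6.164 × 10^15 J
   = 6.164 × 10^15 / 4.184×10^15 = 1.473 Mt

E ≈ 1.47 Mt TNT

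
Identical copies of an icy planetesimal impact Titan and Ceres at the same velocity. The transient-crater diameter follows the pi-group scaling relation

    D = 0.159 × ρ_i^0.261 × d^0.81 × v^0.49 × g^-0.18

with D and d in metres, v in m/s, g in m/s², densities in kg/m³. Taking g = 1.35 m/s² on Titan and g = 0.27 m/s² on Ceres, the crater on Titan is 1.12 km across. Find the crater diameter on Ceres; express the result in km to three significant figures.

All impactor-dependent factors cancel in the ratio, leaving D_Ceres/D_Titan = (g_Ceres/g_Titan)^-0.18.
(0.27/1.35)^-0.18 = 0.2000^-0.18 = 1.336
D_Ceres = 1.336 × 1.12 km = 1.50 km

D ≈ 1.50 km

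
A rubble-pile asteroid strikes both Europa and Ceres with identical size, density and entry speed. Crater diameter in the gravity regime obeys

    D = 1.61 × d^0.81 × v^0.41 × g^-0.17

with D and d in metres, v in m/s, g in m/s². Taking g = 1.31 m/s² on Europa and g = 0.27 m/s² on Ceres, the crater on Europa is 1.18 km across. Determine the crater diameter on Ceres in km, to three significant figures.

D ≈ 1.54 km

All impactor-dependent factors cancel in the ratio, leaving D_Ceres/D_Europa = (g_Ceres/g_Europa)^-0.17.
(0.27/1.31)^-0.17 = 0.2061^-0.17 = 1.308
D_Ceres = 1.308 × 1.18 km = 1.54 km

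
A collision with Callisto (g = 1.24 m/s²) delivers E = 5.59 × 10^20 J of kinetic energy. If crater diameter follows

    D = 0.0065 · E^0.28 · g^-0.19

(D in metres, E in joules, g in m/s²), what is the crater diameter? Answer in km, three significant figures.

D ≈ 4.02 km

E^0.28 = (5.59 × 10^20)^0.28 = 6.446 × 10^5
g^-0.19 = 1.24^-0.19 = 0.9600
D = 0.0065 × 6.446 × 10^5 × 0.9600 = 4022 m
   = 4.022 km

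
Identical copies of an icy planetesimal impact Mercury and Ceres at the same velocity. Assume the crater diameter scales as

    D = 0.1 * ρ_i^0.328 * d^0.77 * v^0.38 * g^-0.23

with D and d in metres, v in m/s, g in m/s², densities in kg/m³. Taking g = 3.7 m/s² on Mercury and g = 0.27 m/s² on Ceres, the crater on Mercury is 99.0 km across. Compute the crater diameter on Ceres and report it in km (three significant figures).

D ≈ 181 km

All impactor-dependent factors cancel in the ratio, leaving D_Ceres/D_Mercury = (g_Ceres/g_Mercury)^-0.23.
(0.27/3.7)^-0.23 = 0.07297^-0.23 = 1.826
D_Ceres = 1.826 × 99.0 km = 181 km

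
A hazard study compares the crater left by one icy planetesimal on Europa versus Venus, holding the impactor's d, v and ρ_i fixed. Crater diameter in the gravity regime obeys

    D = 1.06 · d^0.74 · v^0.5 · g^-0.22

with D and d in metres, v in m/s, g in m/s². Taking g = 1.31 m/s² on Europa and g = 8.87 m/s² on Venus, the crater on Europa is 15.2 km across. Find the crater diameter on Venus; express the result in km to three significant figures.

All impactor-dependent factors cancel in the ratio, leaving D_Venus/D_Europa = (g_Venus/g_Europa)^-0.22.
(8.87/1.31)^-0.22 = 6.771^-0.22 = 0.6565
D_Venus = 0.6565 × 15.2 km = 9.98 km

D ≈ 9.98 km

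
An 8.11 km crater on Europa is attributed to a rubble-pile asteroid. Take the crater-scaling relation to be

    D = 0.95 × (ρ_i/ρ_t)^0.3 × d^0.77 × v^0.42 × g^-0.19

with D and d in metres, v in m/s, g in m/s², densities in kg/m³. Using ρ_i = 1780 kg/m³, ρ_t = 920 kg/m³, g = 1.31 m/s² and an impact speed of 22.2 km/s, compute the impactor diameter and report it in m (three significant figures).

Rearranging for d: d = [D / (0.95 · (1780/920)^0.3 · 22200^0.42 · 1.31^-0.19)]^(1/0.77).
D = 8110 m.
(1780/920)^0.3 = 1.219
22200^0.42 = 66.91
1.31^-0.19 = 0.9500
Denominator = 0.95 × 1.219 × 66.91 × 0.9500 = 73.61
D / 73.61 = 8110 / 73.61 = 110.2
d = 110.2^(1/0.77) = 110.2^1.2987 = 448.9 m

d ≈ 449 m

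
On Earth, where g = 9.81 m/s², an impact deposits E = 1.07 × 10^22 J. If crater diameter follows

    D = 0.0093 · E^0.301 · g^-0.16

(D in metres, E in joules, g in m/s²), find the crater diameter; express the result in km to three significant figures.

E^0.301 = (1.07 × 10^22)^0.301 = 4.274 × 10^6
g^-0.16 = 9.81^-0.16 = 0.6940
D = 0.0093 × 4.274 × 10^6 × 0.6940 = 27585 m
   = 27.59 km

D ≈ 27.6 km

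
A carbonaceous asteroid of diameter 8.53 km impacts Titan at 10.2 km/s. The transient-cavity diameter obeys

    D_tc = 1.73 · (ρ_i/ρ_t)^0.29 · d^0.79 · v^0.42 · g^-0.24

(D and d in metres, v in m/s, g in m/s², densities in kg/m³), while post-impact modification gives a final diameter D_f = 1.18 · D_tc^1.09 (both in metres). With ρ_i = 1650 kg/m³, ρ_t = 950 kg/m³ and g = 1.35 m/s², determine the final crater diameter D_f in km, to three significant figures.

D_f ≈ 392 km

In SI: d = 8530 m, v = 10200 m/s.
(ρ_i/ρ_t)^0.29 = (1650/950)^0.29 = 1.174
d^0.79 = 8530^0.79 = 1275
v^0.42 = 10200^0.42 = 48.26
g^-0.24 = 1.35^-0.24 = 0.9305
D_tc = 1.73 × 1.174 × 1275 × 48.26 × 0.9305 = 1.163 × 10^5 m
D_f = 1.18 × (1.163 × 10^5)^1.09 = 3.921 × 10^5 m
     = 392.1 km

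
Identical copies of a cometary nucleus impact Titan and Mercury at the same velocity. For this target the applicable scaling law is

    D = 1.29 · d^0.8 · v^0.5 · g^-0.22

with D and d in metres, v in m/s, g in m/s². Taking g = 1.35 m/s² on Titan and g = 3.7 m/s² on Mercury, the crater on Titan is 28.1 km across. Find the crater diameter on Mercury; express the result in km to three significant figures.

D ≈ 22.5 km

All impactor-dependent factors cancel in the ratio, leaving D_Mercury/D_Titan = (g_Mercury/g_Titan)^-0.22.
(3.7/1.35)^-0.22 = 2.741^-0.22 = 0.8011
D_Mercury = 0.8011 × 28.1 km = 22.5 km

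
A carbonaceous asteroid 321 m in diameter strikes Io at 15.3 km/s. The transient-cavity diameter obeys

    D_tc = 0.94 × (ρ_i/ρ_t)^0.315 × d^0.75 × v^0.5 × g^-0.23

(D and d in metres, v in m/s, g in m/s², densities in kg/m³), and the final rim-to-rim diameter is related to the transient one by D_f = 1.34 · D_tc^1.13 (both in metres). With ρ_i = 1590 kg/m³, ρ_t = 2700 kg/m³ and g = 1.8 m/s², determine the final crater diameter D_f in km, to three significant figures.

D_f ≈ 27.4 km

v = 15300 m/s.
(ρ_i/ρ_t)^0.315 = (1590/2700)^0.315 = 0.8464
d^0.75 = 321^0.75 = 75.84
v^0.5 = 15300^0.5 = 123.7
g^-0.23 = 1.8^-0.23 = 0.8735
D_tc = 0.94 × 0.8464 × 75.84 × 123.7 × 0.8735 = 6520 m
D_f = 1.34 × (6520)^1.13 = 27366 m
     = 27.37 km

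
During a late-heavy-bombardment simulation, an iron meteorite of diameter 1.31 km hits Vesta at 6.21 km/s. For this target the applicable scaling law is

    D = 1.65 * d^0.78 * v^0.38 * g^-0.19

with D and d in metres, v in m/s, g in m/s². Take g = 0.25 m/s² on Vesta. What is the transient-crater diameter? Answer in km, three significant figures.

D ≈ 16.0 km

In SI units: d = 1310 m, v = 6210 m/s.
d^0.78 = 1310^0.78 = 270.1
v^0.38 = 6210^0.38 = 27.63
g^-0.19 = 0.25^-0.19 = 1.301
D = 1.65 × 270.1 × 27.63 × 1.301 = 16020 m
   = 16.02 km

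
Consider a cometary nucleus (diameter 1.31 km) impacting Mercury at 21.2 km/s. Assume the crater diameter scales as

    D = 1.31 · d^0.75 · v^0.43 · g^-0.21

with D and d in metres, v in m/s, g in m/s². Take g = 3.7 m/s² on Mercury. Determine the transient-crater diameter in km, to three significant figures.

In SI units: d = 1310 m, v = 21200 m/s.
d^0.75 = 1310^0.75 = 217.7
v^0.43 = 21200^0.43 = 72.50
g^-0.21 = 3.7^-0.21 = 0.7598
D = 1.31 × 217.7 × 72.50 × 0.7598 = 15710 m
   = 15.71 km

D ≈ 15.7 km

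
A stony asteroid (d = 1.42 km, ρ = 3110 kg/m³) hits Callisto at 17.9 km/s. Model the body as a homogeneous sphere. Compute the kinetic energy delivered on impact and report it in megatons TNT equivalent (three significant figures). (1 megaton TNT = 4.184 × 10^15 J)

d = 1420 m; v = 17900 m/s.
Mass m = (π/6) ρ d³ = (π/6) × 3110 × (1420)³ = 4.663 × 10^12 kg
E = ½ m v² = 0.5 × 4.663 × 10^12 × (17900)² = 7.470 × 10^20 J
   = 7.470 × 10^20 / 4.184×10^15 = 1.785 × 10^5 Mt

E ≈ 1.79 × 10^5 Mt TNT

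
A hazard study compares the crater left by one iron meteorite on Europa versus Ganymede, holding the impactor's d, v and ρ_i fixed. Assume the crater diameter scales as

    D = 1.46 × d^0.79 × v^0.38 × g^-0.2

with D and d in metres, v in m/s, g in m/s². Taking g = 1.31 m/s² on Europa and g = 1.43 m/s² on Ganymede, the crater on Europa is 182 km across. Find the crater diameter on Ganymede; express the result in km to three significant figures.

All impactor-dependent factors cancel in the ratio, leaving D_Ganymede/D_Europa = (g_Ganymede/g_Europa)^-0.2.
(1.43/1.31)^-0.2 = 1.092^-0.2 = 0.9826
D_Ganymede = 0.9826 × 182 km = 179 km

D ≈ 179 km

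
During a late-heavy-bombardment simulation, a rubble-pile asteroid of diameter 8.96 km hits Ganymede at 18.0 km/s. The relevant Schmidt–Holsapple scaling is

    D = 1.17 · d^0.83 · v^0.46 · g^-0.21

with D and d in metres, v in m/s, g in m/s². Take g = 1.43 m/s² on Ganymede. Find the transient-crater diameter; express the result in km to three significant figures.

In SI units: d = 8960 m, v = 18000 m/s.
d^0.83 = 8960^0.83 = 1907
v^0.46 = 18000^0.46 = 90.66
g^-0.21 = 1.43^-0.21 = 0.9276
D = 1.17 × 1907 × 90.66 × 0.9276 = 1.876 × 10^5 m
   = 187.6 km

D ≈ 188 km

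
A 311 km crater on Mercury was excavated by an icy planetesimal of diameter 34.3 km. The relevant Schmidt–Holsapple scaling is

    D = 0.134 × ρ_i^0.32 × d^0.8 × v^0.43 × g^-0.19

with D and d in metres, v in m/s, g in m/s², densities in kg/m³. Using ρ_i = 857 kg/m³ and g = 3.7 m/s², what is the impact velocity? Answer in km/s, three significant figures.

v ≈ 27.2 km/s

Rearranging for v: v = [D / (0.134 · 857^0.32 · 34300^0.8 · 3.7^-0.19)]^(1/0.43).
D = 311000 m.
857^0.32 = 8.681
34300^0.8 = 4248
3.7^-0.19 = 0.7799
Denominator = 0.134 × 8.681 × 4248 × 0.7799 = 3854
D / 3854 = 311000 / 3854 = 80.70
v = 80.70^(1/0.43) = 80.70^2.3256 = 27204 m/s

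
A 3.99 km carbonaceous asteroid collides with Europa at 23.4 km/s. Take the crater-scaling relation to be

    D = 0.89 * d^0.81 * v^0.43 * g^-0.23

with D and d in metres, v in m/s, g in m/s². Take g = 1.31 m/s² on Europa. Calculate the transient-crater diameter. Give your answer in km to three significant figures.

D ≈ 52.2 km

In SI units: d = 3990 m, v = 23400 m/s.
d^0.81 = 3990^0.81 = 825.6
v^0.43 = 23400^0.43 = 75.64
g^-0.23 = 1.31^-0.23 = 0.9398
D = 0.89 × 825.6 × 75.64 × 0.9398 = 52233 m
   = 52.23 km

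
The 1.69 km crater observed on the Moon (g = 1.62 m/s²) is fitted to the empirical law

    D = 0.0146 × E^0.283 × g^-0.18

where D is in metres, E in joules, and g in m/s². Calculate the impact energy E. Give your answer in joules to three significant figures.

Rearranging: E = [D / (0.0146 · g^-0.18)]^(1/0.283).
D = 1690 m.
g^-0.18 = 1.62^-0.18 = 0.9168
D / (0.0146 × 0.9168) = 1690 / (0.01339) = 1.262 × 10^5
E = (1.262 × 10^5)^3.5336 = 1.060 × 10^18 J

E ≈ 1.06 × 10^18 J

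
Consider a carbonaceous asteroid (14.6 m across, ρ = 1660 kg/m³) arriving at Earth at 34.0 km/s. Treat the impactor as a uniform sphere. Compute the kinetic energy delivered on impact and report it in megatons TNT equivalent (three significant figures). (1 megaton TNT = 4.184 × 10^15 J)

v = 34000 m/s.
Mass m = (π/6) ρ d³ = (π/6) × 1660 × (14.6)³ = 2.705 × 10^6 kg
E = ½ m v² = 0.5 × 2.705 × 10^6 × (34000)² = 1.563 × 10^15 J
   = 1.563 × 10^15 / 4.184×10^15 = 0.3736 Mt

E ≈ 0.374 Mt TNT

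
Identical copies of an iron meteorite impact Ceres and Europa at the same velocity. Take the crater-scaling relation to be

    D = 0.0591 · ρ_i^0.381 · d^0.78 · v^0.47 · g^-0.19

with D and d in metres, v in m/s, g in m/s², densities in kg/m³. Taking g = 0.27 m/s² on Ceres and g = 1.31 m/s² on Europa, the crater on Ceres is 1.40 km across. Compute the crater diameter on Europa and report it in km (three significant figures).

All impactor-dependent factors cancel in the ratio, leaving D_Europa/D_Ceres = (g_Europa/g_Ceres)^-0.19.
(1.31/0.27)^-0.19 = 4.852^-0.19 = 0.7408
D_Europa = 0.7408 × 1.40 km = 1.04 km

D ≈ 1.04 km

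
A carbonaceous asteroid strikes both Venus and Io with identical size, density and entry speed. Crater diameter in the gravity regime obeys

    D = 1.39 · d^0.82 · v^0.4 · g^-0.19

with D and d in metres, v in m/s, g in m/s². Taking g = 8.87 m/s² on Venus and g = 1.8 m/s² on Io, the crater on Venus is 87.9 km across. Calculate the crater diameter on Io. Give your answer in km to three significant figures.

All impactor-dependent factors cancel in the ratio, leaving D_Io/D_Venus = (g_Io/g_Venus)^-0.19.
(1.8/8.87)^-0.19 = 0.2029^-0.19 = 1.354
D_Io = 1.354 × 87.9 km = 119 km

D ≈ 119 km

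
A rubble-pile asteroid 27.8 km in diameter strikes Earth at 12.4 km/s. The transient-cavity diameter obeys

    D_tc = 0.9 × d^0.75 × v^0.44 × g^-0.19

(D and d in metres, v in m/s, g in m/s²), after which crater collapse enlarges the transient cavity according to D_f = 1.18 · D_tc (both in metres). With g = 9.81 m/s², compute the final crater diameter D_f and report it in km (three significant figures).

D_f ≈ 93.7 km

In SI: d = 27800 m, v = 12400 m/s.
d^0.75 = 27800^0.75 = 2153
v^0.44 = 12400^0.44 = 63.26
g^-0.19 = 9.81^-0.19 = 0.6480
D_tc = 0.9 × 2153 × 63.26 × 0.6480 = 79430 m
D_f = 1.18 × 79430 = 93727 m
     = 93.73 km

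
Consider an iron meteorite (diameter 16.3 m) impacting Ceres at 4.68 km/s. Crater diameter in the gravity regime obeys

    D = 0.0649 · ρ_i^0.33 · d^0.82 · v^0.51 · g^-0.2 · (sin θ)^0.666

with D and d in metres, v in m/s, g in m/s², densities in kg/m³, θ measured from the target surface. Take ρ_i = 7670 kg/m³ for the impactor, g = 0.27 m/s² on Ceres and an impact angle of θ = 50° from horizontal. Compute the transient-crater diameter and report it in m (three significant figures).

In SI units: v = 4680 m/s.
ρ_i^0.33 = 7670^0.33 = 19.14
d^0.82 = 16.3^0.82 = 9.863
v^0.51 = 4680^0.51 = 74.44
g^-0.2 = 0.27^-0.2 = 1.299
(sin 50°)^0.666 = 0.7660^0.666 = 0.8373
D = 0.0649 × 19.14 × 9.863 × 74.44 × 1.299 × 0.8373 = 992.0 m

D ≈ 992 m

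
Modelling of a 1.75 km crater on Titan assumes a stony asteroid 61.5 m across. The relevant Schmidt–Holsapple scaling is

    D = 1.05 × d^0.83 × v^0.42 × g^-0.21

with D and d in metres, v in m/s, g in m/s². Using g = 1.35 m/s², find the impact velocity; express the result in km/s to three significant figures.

v ≈ 15.9 km/s

Rearranging for v: v = [D / (1.05 · 61.5^0.83 · 1.35^-0.21)]^(1/0.42).
D = 1750 m.
61.5^0.83 = 30.53
1.35^-0.21 = 0.9389
Denominator = 1.05 × 30.53 × 0.9389 = 30.10
D / 30.10 = 1750 / 30.10 = 58.14
v = 58.14^(1/0.42) = 58.14^2.381 = 15893 m/s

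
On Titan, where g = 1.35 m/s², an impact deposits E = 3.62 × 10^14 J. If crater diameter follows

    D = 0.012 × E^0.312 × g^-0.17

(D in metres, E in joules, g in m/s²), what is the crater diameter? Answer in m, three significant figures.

D ≈ 398 m

E^0.312 = (3.62 × 10^14)^0.312 = 3.486 × 10^4
g^-0.17 = 1.35^-0.17 = 0.9503
D = 0.012 × 3.486 × 10^4 × 0.9503 = 397.5 m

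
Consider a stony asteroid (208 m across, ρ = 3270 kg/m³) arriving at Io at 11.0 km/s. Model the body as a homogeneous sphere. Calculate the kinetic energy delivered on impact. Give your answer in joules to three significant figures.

v = 11000 m/s.
Mass m = (π/6) ρ d³ = (π/6) × 3270 × (208)³ = 1.541 × 10^10 kg
E = ½ m v² = 0.5 × 1.541 × 10^10 × (11000)² = 9.323 × 10^17 J

E ≈ 9.32 × 10^17 J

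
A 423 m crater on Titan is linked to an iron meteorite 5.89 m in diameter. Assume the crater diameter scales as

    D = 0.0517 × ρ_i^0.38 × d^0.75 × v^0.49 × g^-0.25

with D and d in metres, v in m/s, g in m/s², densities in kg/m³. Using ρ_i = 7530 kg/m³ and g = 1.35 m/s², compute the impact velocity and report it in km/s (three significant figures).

Rearranging for v: v = [D / (0.0517 · 7530^0.38 · 5.89^0.75 · 1.35^-0.25)]^(1/0.49).
7530^0.38 = 29.73
5.89^0.75 = 3.781
1.35^-0.25 = 0.9277
Denominator = 0.0517 × 29.73 × 3.781 × 0.9277 = 5.391
D / 5.391 = 423 / 5.391 = 78.46
v = 78.46^(1/0.49) = 78.46^2.0408 = 7355 m/s

v ≈ 7.36 km/s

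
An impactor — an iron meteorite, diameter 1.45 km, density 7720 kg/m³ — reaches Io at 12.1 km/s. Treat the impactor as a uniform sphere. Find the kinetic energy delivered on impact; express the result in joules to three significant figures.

E ≈ 9.02 × 10^20 J

d = 1450 m; v = 12100 m/s.
Mass m = (π/6) ρ d³ = (π/6) × 7720 × (1450)³ = 1.232 × 10^13 kg
E = ½ m v² = 0.5 × 1.232 × 10^13 × (12100)² = 9.019 × 10^20 J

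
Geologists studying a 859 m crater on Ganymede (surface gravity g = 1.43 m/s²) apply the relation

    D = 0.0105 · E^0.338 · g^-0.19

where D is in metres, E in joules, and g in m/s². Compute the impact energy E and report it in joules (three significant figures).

Rearranging: E = [D / (0.0105 · g^-0.19)]^(1/0.338).
g^-0.19 = 1.43^-0.19 = 0.9343
D / (0.0105 × 0.9343) = 859 / (9.810 × 10^-3) = 8.756 × 10^4
E = (8.756 × 10^4)^2.9586 = 4.191 × 10^14 J

E ≈ 4.19 × 10^14 J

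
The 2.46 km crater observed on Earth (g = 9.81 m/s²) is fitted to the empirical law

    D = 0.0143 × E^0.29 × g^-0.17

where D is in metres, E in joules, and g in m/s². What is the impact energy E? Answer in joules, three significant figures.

E ≈ 4.32 × 10^18 J

Rearranging: E = [D / (0.0143 · g^-0.17)]^(1/0.29).
D = 2460 m.
g^-0.17 = 9.81^-0.17 = 0.6783
D / (0.0143 × 0.6783) = 2460 / (9.700 × 10^-3) = 2.536 × 10^5
E = (2.536 × 10^5)^3.4483 = 4.316 × 10^18 J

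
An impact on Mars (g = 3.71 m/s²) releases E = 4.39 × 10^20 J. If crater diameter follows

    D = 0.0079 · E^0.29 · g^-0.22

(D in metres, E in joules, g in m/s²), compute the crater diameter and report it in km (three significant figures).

E^0.29 = (4.39 × 10^20)^0.29 = 9.690 × 10^5
g^-0.22 = 3.71^-0.22 = 0.7494
D = 0.0079 × 9.690 × 10^5 × 0.7494 = 5737 m
   = 5.737 km

D ≈ 5.74 km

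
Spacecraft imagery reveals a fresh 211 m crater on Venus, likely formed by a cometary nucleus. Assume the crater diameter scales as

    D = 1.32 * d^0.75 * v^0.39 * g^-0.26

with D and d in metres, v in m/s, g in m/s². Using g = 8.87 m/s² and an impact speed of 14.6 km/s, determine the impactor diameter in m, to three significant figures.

d ≈ 12.6 m

Rearranging for d: d = [D / (1.32 · 14600^0.39 · 8.87^-0.26)]^(1/0.75).
14600^0.39 = 42.08
8.87^-0.26 = 0.5669
Denominator = 1.32 × 42.08 × 0.5669 = 31.49
D / 31.49 = 211 / 31.49 = 6.701
d = 6.701^(1/0.75) = 6.701^1.3333 = 12.63 m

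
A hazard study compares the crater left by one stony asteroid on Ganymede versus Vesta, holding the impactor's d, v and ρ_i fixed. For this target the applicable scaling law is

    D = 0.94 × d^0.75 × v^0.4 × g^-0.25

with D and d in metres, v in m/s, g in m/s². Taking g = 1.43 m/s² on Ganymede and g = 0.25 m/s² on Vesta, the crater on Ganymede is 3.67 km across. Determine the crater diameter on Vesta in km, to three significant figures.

All impactor-dependent factors cancel in the ratio, leaving D_Vesta/D_Ganymede = (g_Vesta/g_Ganymede)^-0.25.
(0.25/1.43)^-0.25 = 0.1748^-0.25 = 1.547
D_Vesta = 1.547 × 3.67 km = 5.68 km

D ≈ 5.68 km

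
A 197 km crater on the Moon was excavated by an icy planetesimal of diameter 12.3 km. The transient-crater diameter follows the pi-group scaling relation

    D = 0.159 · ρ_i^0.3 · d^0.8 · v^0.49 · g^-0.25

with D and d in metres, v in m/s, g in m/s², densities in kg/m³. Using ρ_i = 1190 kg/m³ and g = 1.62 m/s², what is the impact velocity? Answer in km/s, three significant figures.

Rearranging for v: v = [D / (0.159 · 1190^0.3 · 12300^0.8 · 1.62^-0.25)]^(1/0.49).
D = 197000 m.
1190^0.3 = 8.369
12300^0.8 = 1870
1.62^-0.25 = 0.8864
Denominator = 0.159 × 8.369 × 1870 × 0.8864 = 2206
D / 2206 = 197000 / 2206 = 89.30
v = 89.30^(1/0.49) = 89.30^2.0408 = 9579 m/s

v ≈ 9.58 km/s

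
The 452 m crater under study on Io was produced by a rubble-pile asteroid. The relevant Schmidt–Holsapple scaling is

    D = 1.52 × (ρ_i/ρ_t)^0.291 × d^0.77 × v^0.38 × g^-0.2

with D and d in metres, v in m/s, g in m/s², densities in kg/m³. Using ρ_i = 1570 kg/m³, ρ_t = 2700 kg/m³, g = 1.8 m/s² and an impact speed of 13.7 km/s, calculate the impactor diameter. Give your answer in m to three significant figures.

Rearranging for d: d = [D / (1.52 · (1570/2700)^0.291 · 13700^0.38 · 1.8^-0.2)]^(1/0.77).
(1570/2700)^0.291 = 0.8540
13700^0.38 = 37.32
1.8^-0.2 = 0.8891
Denominator = 1.52 × 0.8540 × 37.32 × 0.8891 = 43.07
D / 43.07 = 452 / 43.07 = 10.49
d = 10.49^(1/0.77) = 10.49^1.2987 = 21.17 m

d ≈ 21.2 m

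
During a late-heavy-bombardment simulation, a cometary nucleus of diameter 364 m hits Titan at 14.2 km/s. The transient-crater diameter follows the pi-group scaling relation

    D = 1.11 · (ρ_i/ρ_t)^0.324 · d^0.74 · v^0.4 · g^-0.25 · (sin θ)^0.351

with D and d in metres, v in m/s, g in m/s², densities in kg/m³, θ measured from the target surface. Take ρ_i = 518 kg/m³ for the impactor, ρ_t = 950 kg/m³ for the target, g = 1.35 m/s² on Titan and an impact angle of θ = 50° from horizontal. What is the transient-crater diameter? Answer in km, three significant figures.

In SI units: v = 14200 m/s.
(ρ_i/ρ_t)^0.324 = (518/950)^0.324 = 0.8216
d^0.74 = 364^0.74 = 78.56
v^0.4 = 14200^0.4 = 45.81
g^-0.25 = 1.35^-0.25 = 0.9277
(sin 50°)^0.351 = 0.7660^0.351 = 0.9107
D = 1.11 × 0.8216 × 78.56 × 45.81 × 0.9277 × 0.9107 = 2773 m
   = 2.773 km

D ≈ 2.77 km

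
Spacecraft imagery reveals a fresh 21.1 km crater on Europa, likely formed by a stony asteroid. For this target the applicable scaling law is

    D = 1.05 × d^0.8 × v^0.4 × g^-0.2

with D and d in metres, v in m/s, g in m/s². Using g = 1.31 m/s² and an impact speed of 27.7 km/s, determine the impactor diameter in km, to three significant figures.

d ≈ 1.54 km

Rearranging for d: d = [D / (1.05 · 27700^0.4 · 1.31^-0.2)]^(1/0.8).
D = 21100 m.
27700^0.4 = 59.84
1.31^-0.2 = 0.9474
Denominator = 1.05 × 59.84 × 0.9474 = 59.53
D / 59.53 = 21100 / 59.53 = 354.4
d = 354.4^(1/0.8) = 354.4^1.25 = 1538 m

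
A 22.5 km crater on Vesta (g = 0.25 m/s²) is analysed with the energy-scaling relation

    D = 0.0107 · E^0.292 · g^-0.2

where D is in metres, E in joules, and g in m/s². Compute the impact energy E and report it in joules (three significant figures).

Rearranging: E = [D / (0.0107 · g^-0.2)]^(1/0.292).
D = 22500 m.
g^-0.2 = 0.25^-0.2 = 1.320
D / (0.0107 × 1.320) = 22500 / (0.01412) = 1.593 × 10^6
E = (1.593 × 10^6)^3.4247 = 1.741 × 10^21 J

E ≈ 1.74 × 10^21 J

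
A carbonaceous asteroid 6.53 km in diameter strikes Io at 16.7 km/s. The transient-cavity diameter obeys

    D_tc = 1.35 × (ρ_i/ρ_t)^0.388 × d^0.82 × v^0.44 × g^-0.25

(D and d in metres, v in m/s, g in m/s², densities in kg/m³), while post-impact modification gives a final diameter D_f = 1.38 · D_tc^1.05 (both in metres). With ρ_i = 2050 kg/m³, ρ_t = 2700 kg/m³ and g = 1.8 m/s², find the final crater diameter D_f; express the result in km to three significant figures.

In SI: d = 6530 m, v = 16700 m/s.
(ρ_i/ρ_t)^0.388 = (2050/2700)^0.388 = 0.8987
d^0.82 = 6530^0.82 = 1343
v^0.44 = 16700^0.44 = 72.11
g^-0.25 = 1.8^-0.25 = 0.8633
D_tc = 1.35 × 0.8987 × 1343 × 72.11 × 0.8633 = 1.014 × 10^5 m
D_f = 1.38 × (1.014 × 10^5)^1.05 = 2.490 × 10^5 m
     = 249.0 km

D_f ≈ 249 km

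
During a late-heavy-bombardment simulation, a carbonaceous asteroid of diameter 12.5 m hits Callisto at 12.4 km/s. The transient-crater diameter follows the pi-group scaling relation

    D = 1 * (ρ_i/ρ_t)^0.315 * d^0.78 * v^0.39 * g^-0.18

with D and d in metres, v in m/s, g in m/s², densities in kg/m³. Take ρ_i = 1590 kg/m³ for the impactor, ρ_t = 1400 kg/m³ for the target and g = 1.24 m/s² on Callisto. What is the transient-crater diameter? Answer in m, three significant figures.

D ≈ 284 m

In SI units: v = 12400 m/s.
(ρ_i/ρ_t)^0.315 = (1590/1400)^0.315 = 1.041
d^0.78 = 12.5^0.78 = 7.171
v^0.39 = 12400^0.39 = 39.49
g^-0.18 = 1.24^-0.18 = 0.9620
D = 1 × 1.041 × 7.171 × 39.49 × 0.9620 = 283.6 m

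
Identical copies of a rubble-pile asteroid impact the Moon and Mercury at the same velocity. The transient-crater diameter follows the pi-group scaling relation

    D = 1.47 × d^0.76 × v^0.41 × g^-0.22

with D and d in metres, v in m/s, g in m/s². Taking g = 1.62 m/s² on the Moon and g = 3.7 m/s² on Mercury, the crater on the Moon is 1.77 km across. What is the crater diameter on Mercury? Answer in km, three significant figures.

D ≈ 1.48 km

All impactor-dependent factors cancel in the ratio, leaving D_Mercury/D_Moon = (g_Mercury/g_Moon)^-0.22.
(3.7/1.62)^-0.22 = 2.284^-0.22 = 0.8338
D_Mercury = 0.8338 × 1.77 km = 1.48 km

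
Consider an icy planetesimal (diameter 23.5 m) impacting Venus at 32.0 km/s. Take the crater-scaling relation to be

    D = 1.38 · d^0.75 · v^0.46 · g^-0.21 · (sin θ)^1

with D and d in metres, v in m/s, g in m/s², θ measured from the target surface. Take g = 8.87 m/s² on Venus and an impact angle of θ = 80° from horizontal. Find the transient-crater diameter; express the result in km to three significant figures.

In SI units: v = 32000 m/s.
d^0.75 = 23.5^0.75 = 10.67
v^0.46 = 32000^0.46 = 118.1
g^-0.21 = 8.87^-0.21 = 0.6323
(sin 80°)^1 = 0.9848^1 = 0.9848
D = 1.38 × 10.67 × 118.1 × 0.6323 × 0.9848 = 1083 m
   = 1.083 km

D ≈ 1.08 km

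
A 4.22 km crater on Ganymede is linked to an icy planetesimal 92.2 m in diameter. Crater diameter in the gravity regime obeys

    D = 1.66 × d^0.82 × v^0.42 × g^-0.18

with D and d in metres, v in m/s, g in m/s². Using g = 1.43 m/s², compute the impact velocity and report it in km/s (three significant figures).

Rearranging for v: v = [D / (1.66 · 92.2^0.82 · 1.43^-0.18)]^(1/0.42).
D = 4220 m.
92.2^0.82 = 40.84
1.43^-0.18 = 0.9376
Denominator = 1.66 × 40.84 × 0.9376 = 63.56
D / 63.56 = 4220 / 63.56 = 66.39
v = 66.39^(1/0.42) = 66.39^2.381 = 21798 m/s

v ≈ 21.8 km/s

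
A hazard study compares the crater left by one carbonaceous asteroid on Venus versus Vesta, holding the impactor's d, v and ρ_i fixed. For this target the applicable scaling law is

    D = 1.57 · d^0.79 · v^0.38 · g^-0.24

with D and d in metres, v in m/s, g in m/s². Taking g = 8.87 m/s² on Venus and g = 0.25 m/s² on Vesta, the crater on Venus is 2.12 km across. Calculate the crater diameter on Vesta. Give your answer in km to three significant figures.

D ≈ 4.99 km

All impactor-dependent factors cancel in the ratio, leaving D_Vesta/D_Venus = (g_Vesta/g_Venus)^-0.24.
(0.25/8.87)^-0.24 = 0.02818^-0.24 = 2.355
D_Vesta = 2.355 × 2.12 km = 4.99 km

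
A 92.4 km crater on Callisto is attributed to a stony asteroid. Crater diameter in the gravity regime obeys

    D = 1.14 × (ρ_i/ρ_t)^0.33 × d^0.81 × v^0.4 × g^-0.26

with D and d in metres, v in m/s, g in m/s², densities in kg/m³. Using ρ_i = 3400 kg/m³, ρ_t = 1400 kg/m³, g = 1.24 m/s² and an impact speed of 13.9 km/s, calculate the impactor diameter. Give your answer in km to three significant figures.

d ≈ 7.71 km

Rearranging for d: d = [D / (1.14 · (3400/1400)^0.33 · 13900^0.4 · 1.24^-0.26)]^(1/0.81).
D = 92400 m.
(3400/1400)^0.33 = 1.340
13900^0.4 = 45.42
1.24^-0.26 = 0.9456
Denominator = 1.14 × 1.340 × 45.42 × 0.9456 = 65.61
D / 65.61 = 92400 / 65.61 = 1408
d = 1408^(1/0.81) = 1408^1.2346 = 7714 m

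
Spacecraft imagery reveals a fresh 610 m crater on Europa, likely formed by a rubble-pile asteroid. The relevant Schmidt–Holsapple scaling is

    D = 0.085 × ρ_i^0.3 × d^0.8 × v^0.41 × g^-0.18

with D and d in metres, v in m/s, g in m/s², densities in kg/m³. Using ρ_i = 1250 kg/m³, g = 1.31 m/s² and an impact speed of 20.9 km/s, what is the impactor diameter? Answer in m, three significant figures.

d ≈ 29.6 m

Rearranging for d: d = [D / (0.085 · 1250^0.3 · 20900^0.41 · 1.31^-0.18)]^(1/0.8).
1250^0.3 = 8.493
20900^0.41 = 59.06
1.31^-0.18 = 0.9526
Denominator = 0.085 × 8.493 × 59.06 × 0.9526 = 40.61
D / 40.61 = 610 / 40.61 = 15.02
d = 15.02^(1/0.8) = 15.02^1.25 = 29.57 m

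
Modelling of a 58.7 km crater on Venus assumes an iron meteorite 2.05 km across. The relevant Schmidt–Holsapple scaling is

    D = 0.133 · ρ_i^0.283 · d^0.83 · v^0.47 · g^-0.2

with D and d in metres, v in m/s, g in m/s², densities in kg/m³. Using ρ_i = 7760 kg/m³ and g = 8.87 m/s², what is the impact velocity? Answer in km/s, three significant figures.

Rearranging for v: v = [D / (0.133 · 7760^0.283 · 2050^0.83 · 8.87^-0.2)]^(1/0.47).
D = 58700 m.
7760^0.283 = 12.61
2050^0.83 = 560.7
8.87^-0.2 = 0.6463
Denominator = 0.133 × 12.61 × 560.7 × 0.6463 = 607.8
D / 607.8 = 58700 / 607.8 = 96.58
v = 96.58^(1/0.47) = 96.58^2.1277 = 16720 m/s

v ≈ 16.7 km/s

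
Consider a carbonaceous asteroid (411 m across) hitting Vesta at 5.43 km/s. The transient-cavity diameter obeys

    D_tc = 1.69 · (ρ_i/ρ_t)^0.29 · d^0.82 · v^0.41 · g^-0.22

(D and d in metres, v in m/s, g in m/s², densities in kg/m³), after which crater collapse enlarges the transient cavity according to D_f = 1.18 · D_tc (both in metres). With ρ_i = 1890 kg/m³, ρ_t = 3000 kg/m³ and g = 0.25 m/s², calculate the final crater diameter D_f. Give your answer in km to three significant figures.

D_f ≈ 11.2 km

v = 5430 m/s.
(ρ_i/ρ_t)^0.29 = (1890/3000)^0.29 = 0.8746
d^0.82 = 411^0.82 = 139.1
v^0.41 = 5430^0.41 = 33.98
g^-0.22 = 0.25^-0.22 = 1.357
D_tc = 1.69 × 0.8746 × 139.1 × 33.98 × 1.357 = 9480 m
D_f = 1.18 × 9480 = 11186 m
     = 11.19 km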